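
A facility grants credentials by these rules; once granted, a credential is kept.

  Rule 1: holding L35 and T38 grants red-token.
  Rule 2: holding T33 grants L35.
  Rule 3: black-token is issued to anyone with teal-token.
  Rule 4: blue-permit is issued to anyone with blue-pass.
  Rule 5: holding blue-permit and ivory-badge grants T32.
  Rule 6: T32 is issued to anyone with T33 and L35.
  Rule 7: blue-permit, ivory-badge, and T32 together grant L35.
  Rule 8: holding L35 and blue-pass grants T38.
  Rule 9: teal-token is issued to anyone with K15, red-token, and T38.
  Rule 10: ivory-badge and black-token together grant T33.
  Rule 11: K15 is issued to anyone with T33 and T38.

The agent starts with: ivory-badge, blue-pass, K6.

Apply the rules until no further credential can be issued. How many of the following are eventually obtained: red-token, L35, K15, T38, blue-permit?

4

Holding blue-pass grants blue-permit (Rule 4).
Holding blue-permit and ivory-badge grants T32 (Rule 5).
Holding blue-permit, ivory-badge, and T32 grants L35 (Rule 7).
Holding L35 and blue-pass grants T38 (Rule 8).
Holding L35 and T38 grants red-token (Rule 1).
red-token: reached.
L35: reached.
K15 would need T33 and T38 (Rule 11), but T33 is never granted.
T38: reached.
blue-permit: reached.
Reached: red-token, L35, T38, and blue-permit — 4 of the 5.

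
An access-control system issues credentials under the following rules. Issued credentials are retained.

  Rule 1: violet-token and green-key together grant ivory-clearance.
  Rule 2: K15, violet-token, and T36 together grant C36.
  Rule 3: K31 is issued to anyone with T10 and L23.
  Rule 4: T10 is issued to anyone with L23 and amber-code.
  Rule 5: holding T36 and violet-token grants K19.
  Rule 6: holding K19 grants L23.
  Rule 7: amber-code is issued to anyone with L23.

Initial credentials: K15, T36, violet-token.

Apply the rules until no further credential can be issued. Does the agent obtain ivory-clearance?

ivory-clearance would need violet-token and green-key (Rule 1), but green-key is never granted.

No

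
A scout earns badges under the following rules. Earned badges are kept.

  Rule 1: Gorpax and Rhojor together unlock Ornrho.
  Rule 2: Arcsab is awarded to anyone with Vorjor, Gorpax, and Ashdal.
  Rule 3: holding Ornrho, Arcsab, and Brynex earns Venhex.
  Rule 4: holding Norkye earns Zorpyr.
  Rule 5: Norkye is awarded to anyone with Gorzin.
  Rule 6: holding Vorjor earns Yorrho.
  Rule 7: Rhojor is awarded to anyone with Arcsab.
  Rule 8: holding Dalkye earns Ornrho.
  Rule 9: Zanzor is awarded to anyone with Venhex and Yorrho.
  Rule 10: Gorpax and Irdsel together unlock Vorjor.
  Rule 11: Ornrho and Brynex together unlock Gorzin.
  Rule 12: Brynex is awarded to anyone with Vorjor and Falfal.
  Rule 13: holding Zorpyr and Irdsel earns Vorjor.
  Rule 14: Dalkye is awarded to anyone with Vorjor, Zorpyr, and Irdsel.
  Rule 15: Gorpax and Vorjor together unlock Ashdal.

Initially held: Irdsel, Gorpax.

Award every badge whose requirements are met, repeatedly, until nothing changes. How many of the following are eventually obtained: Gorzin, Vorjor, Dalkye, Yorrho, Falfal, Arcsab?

3

With Gorpax and Irdsel, Vorjor is earned (Rule 10).
With Vorjor, Yorrho is earned (Rule 6).
With Gorpax and Vorjor, Ashdal is earned (Rule 15).
With Vorjor, Gorpax, and Ashdal, Arcsab is earned (Rule 2).
Gorzin would need Ornrho and Brynex (Rule 11), but Brynex is never earned.
Vorjor: reached.
Dalkye would need Vorjor, Zorpyr, and Irdsel (Rule 14), but Zorpyr is never earned.
Yorrho: reached.
No rule produces Falfal, and it is not given.
Arcsab: reached.
Reached: Vorjor, Yorrho, and Arcsab — 3 of the 6.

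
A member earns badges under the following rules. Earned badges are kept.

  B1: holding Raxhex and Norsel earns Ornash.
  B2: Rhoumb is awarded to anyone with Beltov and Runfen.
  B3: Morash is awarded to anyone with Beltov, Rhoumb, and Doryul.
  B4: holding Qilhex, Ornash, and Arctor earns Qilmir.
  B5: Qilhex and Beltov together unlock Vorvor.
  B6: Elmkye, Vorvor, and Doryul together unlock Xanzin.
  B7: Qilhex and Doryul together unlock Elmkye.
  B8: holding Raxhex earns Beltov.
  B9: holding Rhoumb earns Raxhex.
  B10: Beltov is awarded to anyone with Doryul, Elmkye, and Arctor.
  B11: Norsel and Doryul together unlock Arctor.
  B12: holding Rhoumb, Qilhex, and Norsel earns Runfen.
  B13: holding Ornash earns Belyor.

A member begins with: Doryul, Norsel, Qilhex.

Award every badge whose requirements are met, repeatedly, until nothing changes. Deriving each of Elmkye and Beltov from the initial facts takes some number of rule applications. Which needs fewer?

Elmkye

Elmkye: With Qilhex and Doryul, Elmkye is earned (B7). [1 rule application]
Beltov: With Norsel and Doryul, Arctor is earned (B11). With Qilhex and Doryul, Elmkye is earned (B7). With Doryul, Elmkye, and Arctor, Beltov is earned (B10). [3 rule applications]
Elmkye needs fewer.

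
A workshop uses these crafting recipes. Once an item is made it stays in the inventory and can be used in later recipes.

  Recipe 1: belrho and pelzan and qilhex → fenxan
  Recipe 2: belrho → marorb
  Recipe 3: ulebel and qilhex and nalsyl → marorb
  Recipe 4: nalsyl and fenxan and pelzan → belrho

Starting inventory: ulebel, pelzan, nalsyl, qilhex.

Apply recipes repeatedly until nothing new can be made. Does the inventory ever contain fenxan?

fenxan would need belrho, pelzan, and qilhex (Recipe 1), but belrho is never obtained.

No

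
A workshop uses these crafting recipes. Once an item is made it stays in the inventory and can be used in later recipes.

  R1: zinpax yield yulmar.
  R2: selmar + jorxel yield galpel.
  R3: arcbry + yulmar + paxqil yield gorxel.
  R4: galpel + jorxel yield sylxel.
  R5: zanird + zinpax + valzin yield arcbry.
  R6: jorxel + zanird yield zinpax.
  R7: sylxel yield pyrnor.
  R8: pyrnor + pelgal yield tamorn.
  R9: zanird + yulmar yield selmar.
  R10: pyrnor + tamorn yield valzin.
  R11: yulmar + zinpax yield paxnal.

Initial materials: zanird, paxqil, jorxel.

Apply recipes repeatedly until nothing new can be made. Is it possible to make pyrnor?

Yes

jorxel + zanird → zinpax (R6).
Using R1, zinpax makes yulmar.
Using R9, zanird and yulmar make selmar.
Using R2, selmar and jorxel make galpel.
Using R4, galpel and jorxel make sylxel.
Using R7, sylxel makes pyrnor.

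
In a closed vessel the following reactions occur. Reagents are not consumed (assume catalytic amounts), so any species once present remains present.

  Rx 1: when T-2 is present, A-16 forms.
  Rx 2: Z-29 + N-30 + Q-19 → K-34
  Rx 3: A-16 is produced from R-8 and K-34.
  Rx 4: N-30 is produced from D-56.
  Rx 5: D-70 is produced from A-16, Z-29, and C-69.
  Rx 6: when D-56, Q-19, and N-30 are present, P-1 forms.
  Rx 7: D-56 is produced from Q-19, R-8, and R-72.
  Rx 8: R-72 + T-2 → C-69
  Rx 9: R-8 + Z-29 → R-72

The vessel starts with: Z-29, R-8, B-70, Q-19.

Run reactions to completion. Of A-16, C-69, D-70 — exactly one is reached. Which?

R-8 and Z-29 present → R-72 forms (Rx 9).
Q-19, R-8, and R-72 present → D-56 forms (Rx 7).
D-56 present → N-30 forms (Rx 4).
Z-29, N-30, and Q-19 present → K-34 forms (Rx 2).
R-8 and K-34 present → A-16 forms (Rx 3).
C-69 would need R-72 and T-2 (Rx 8), but T-2 never forms. D-70 would need A-16, Z-29, and C-69 (Rx 5), but C-69 never forms.

A-16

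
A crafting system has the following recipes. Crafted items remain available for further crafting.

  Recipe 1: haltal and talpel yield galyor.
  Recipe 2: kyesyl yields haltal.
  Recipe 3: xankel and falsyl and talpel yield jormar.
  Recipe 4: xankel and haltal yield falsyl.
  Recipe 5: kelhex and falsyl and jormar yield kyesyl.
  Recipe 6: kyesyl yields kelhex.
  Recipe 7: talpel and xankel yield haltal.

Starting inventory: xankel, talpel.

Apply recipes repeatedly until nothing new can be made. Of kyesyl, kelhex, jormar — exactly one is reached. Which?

jormar

talpel and xankel → haltal (Recipe 7).
Using Recipe 4, xankel and haltal make falsyl.
Using Recipe 3, xankel, falsyl, and talpel make jormar.
kelhex would need kyesyl (Recipe 6), but kyesyl is never obtained. kyesyl would need kelhex, falsyl, and jormar (Recipe 5), but kelhex is never obtained.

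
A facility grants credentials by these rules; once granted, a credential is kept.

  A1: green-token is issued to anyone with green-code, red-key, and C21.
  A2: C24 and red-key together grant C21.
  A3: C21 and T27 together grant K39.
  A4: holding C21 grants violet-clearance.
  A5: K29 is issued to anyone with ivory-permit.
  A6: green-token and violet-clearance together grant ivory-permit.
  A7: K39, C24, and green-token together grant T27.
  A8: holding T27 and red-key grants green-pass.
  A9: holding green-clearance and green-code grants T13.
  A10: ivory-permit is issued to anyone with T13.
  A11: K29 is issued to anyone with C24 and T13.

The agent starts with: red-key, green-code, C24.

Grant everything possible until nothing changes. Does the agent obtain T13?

T13 would need green-clearance and green-code (A9), but green-clearance is never granted.

No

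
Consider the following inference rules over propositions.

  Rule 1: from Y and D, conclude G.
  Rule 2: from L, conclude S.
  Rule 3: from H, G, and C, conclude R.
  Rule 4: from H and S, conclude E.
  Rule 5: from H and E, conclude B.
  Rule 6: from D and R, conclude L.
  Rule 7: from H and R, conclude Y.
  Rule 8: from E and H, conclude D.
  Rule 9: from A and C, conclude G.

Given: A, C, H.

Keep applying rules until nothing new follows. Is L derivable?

No

L would need D and R (Rule 6), but D is never established.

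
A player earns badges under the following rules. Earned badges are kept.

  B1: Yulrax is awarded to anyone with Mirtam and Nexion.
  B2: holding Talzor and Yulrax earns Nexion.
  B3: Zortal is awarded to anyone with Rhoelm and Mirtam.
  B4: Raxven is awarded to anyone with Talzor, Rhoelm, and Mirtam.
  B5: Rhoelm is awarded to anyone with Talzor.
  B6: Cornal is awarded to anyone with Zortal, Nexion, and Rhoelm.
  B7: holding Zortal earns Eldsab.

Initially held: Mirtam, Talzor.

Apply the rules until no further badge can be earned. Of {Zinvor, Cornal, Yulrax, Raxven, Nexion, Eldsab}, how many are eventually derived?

2

With Talzor, Rhoelm is earned (B5).
With Talzor, Rhoelm, and Mirtam, Raxven is earned (B4).
With Rhoelm and Mirtam, Zortal is earned (B3).
With Zortal, Eldsab is earned (B7).
No rule produces Zinvor, and it is not given.
Cornal would need Zortal, Nexion, and Rhoelm (B6), but Nexion is never earned.
Yulrax would need Mirtam and Nexion (B1), but Nexion is never earned.
Raxven: reached.
Nexion would need Talzor and Yulrax (B2), but Yulrax is never earned.
Eldsab: reached.
Reached: Raxven and Eldsab — 2 of the 6.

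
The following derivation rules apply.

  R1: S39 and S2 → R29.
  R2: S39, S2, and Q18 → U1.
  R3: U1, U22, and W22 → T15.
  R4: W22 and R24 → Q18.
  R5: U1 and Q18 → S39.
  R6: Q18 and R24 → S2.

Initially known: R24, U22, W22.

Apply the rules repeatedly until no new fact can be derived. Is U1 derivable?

No

U1 would need S39, S2, and Q18 (R2), but S39 is never established.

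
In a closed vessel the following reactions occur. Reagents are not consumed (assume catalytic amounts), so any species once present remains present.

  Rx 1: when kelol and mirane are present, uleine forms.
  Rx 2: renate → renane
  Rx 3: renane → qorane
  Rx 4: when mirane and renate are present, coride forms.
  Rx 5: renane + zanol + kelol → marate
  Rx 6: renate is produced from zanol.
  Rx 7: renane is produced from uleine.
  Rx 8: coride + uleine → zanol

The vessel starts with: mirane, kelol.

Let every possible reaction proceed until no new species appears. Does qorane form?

Yes

kelol and mirane present → uleine forms (Rx 1).
uleine present → renane forms (Rx 7).
renane present → qorane forms (Rx 3).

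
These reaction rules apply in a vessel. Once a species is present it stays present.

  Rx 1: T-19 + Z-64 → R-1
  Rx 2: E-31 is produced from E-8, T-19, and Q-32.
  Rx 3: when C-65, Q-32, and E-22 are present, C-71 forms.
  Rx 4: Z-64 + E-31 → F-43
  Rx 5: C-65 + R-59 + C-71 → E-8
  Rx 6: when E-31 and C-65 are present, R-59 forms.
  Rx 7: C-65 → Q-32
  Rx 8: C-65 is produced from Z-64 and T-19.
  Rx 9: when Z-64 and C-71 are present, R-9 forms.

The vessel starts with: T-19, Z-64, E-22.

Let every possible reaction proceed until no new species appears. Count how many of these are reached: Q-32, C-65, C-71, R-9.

4

Z-64 and T-19 present → C-65 forms (Rx 8).
C-65 present → Q-32 forms (Rx 7).
C-65, Q-32, and E-22 present → C-71 forms (Rx 3).
Z-64 and C-71 present → R-9 forms (Rx 9).
Q-32: reached.
C-65: reached.
C-71: reached.
R-9: reached.
All 4 are reached.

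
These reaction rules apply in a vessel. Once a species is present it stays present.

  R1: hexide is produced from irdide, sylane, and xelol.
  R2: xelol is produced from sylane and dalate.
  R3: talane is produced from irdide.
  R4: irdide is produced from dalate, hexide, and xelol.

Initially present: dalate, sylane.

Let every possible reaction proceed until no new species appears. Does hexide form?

No

hexide would need irdide, sylane, and xelol (R1), but irdide never forms.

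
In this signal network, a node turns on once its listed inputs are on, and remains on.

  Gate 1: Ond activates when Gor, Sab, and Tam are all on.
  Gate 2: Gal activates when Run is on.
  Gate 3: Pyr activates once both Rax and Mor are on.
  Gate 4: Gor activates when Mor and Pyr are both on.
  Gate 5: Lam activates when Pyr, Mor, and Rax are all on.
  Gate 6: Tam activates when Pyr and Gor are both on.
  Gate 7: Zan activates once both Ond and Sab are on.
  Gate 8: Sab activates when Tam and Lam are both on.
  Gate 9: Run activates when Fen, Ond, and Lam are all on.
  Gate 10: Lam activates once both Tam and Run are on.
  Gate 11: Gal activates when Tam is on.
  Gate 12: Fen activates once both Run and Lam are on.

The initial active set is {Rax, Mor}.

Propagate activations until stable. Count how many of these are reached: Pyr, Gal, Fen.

2

Gate 3: Rax and Mor on → Pyr on.
Mor and Pyr are on, so Gor activates (Gate 4).
Pyr and Gor are on, so Tam activates (Gate 6).
Tam is on, so Gal activates (Gate 11).
Pyr: reached.
Gal: reached.
Fen would need Run and Lam (Gate 12), but Run never turns on.
Reached: Pyr and Gal — 2 of the 3.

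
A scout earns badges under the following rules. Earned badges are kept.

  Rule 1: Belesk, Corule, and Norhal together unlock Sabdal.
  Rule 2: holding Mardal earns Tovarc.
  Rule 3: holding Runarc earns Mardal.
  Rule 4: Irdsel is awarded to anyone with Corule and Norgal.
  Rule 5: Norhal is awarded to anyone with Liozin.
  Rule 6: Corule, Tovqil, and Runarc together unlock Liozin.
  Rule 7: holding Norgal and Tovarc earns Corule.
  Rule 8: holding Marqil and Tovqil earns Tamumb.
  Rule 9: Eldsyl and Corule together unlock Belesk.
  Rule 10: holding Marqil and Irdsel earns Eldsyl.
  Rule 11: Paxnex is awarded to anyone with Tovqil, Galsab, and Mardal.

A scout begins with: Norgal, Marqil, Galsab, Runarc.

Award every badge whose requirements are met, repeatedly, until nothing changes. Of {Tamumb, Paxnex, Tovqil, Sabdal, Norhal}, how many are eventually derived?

0

Tamumb would need Marqil and Tovqil (Rule 8), but Tovqil is never earned.
Paxnex would need Tovqil, Galsab, and Mardal (Rule 11), but Tovqil is never earned.
No rule produces Tovqil, and it is not given.
Sabdal would need Belesk, Corule, and Norhal (Rule 1), but Norhal is never earned.
Norhal would need Liozin (Rule 5), but Liozin is never earned.
None of the 5 are reached.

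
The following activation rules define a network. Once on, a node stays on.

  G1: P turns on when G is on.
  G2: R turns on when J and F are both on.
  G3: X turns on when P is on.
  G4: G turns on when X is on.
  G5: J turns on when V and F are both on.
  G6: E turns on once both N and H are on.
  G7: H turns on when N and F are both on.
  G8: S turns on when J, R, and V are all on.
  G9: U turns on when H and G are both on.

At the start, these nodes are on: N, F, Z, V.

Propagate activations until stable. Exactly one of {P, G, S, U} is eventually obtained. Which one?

S

G5: V and F on → J on.
G2: J and F on → R on.
G8: J, R, and V on → S on.
P would need G (G1), but G never turns on. U would need H and G (G9), but G never turns on. G would need X (G4), but X never turns on.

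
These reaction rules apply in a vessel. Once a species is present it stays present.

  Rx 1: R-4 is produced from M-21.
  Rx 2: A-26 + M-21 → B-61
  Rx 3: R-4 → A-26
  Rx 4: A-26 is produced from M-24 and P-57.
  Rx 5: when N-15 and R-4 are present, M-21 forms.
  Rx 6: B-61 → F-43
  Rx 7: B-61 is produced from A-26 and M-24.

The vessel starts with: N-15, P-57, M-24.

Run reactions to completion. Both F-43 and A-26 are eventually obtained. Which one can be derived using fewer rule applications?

A-26: M-24 and P-57 present → A-26 forms (Rx 4). [1 rule application]
F-43: M-24 and P-57 present → A-26 forms (Rx 4). A-26 and M-24 present → B-61 forms (Rx 7). B-61 present → F-43 forms (Rx 6). [3 rule applications]
A-26 needs fewer.

A-26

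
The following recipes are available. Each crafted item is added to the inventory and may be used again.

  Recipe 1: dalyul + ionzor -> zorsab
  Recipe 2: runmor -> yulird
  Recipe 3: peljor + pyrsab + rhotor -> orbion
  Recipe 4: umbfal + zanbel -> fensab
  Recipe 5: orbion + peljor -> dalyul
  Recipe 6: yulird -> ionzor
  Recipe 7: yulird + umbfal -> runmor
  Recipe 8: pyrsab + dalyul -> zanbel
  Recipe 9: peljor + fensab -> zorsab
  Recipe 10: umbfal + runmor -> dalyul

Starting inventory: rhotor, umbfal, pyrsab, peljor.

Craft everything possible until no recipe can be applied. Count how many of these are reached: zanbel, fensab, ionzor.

Using Recipe 3, peljor, pyrsab, and rhotor make orbion.
orbion + peljor -> dalyul (Recipe 5).
Using Recipe 8, pyrsab and dalyul make zanbel.
umbfal + zanbel -> fensab (Recipe 4).
zanbel: reached.
fensab: reached.
ionzor would need yulird (Recipe 6), but yulird is never obtained.
Reached: zanbel and fensab — 2 of the 3.

2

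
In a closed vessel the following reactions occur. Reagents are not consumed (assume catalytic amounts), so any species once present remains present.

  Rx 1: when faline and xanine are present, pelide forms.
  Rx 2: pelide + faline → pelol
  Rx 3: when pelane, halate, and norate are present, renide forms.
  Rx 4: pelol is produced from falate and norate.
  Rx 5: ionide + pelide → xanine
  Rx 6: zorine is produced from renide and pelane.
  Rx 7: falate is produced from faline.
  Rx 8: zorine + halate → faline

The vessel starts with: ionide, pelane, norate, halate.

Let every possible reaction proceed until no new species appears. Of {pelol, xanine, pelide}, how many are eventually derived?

pelane, halate, and norate present → renide forms (Rx 3).
renide and pelane present → zorine forms (Rx 6).
zorine and halate present → faline forms (Rx 8).
faline present → falate forms (Rx 7).
falate and norate present → pelol forms (Rx 4).
pelol: reached.
xanine would need ionide and pelide (Rx 5), but pelide never forms.
pelide would need faline and xanine (Rx 1), but xanine never forms.
Reached: pelol — 1 of the 3.

1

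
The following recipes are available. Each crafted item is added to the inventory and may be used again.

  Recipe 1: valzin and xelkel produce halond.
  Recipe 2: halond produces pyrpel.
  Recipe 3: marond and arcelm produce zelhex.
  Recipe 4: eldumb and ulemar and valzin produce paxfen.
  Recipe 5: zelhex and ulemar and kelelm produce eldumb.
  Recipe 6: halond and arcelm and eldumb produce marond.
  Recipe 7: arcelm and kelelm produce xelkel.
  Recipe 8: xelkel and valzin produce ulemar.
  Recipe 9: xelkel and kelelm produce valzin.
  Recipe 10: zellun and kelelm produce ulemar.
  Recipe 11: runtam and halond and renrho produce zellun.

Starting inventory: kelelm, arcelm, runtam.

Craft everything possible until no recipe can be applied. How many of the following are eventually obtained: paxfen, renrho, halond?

1

arcelm and kelelm → xelkel (Recipe 7).
Using Recipe 9, xelkel and kelelm make valzin.
valzin and xelkel → halond (Recipe 1).
paxfen would need eldumb, ulemar, and valzin (Recipe 4), but eldumb is never obtained.
No rule produces renrho, and it is not given.
halond: reached.
Reached: halond — 1 of the 3.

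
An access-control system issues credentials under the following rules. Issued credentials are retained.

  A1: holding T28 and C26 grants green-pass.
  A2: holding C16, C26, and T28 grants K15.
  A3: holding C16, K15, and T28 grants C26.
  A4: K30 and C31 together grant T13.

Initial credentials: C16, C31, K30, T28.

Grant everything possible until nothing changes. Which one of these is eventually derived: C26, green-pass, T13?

T13

Holding K30 and C31 grants T13 (A4).
green-pass would need T28 and C26 (A1), but C26 is never granted. C26 would need C16, K15, and T28 (A3), but K15 is never granted.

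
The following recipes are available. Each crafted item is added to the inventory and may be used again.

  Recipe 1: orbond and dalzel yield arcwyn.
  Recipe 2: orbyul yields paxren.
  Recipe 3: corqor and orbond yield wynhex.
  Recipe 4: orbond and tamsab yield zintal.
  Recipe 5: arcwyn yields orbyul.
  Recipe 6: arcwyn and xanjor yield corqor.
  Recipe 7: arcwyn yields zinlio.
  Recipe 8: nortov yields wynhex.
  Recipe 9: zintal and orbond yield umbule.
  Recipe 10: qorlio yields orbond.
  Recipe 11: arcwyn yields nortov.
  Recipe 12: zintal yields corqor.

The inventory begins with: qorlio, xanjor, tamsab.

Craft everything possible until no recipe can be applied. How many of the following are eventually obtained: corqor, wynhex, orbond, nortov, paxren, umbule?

qorlio → orbond (Recipe 10).
Using Recipe 4, orbond and tamsab make zintal.
Using Recipe 9, zintal and orbond make umbule.
zintal → corqor (Recipe 12).
corqor and orbond → wynhex (Recipe 3).
corqor: reached.
wynhex: reached.
orbond: reached.
nortov would need arcwyn (Recipe 11), but arcwyn is never obtained.
paxren would need orbyul (Recipe 2), but orbyul is never obtained.
umbule: reached.
Reached: corqor, wynhex, orbond, and umbule — 4 of the 6.

4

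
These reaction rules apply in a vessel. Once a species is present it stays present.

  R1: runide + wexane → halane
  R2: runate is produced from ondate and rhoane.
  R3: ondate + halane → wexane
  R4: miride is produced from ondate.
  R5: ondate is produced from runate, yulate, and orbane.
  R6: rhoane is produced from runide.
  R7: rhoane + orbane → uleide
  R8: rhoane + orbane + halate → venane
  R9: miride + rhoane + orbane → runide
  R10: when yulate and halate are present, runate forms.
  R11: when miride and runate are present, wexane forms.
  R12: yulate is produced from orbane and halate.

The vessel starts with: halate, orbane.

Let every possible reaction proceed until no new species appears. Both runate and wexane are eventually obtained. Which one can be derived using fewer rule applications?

runate: orbane and halate present → yulate forms (R12). yulate and halate present → runate forms (R10). [2 rule applications]
wexane: orbane and halate present → yulate forms (R12). yulate and halate present → runate forms (R10). runate, yulate, and orbane present → ondate forms (R5). ondate present → miride forms (R4). miride and runate present → wexane forms (R11). [5 rule applications]
runate needs fewer.

runate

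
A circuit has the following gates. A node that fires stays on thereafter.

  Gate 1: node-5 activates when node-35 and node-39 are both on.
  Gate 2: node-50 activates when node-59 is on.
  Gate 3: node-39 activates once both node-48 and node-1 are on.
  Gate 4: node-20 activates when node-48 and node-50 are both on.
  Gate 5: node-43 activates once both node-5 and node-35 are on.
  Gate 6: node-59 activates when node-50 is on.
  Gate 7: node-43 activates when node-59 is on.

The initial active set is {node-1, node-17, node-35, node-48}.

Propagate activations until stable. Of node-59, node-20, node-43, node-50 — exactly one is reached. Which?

node-43

Gate 3: node-48 and node-1 on → node-39 on.
node-35 and node-39 are on, so node-5 activates (Gate 1).
Gate 5: node-5 and node-35 on → node-43 on.
node-59 would need node-50 (Gate 6), but node-50 never turns on. node-20 would need node-48 and node-50 (Gate 4), but node-50 never turns on. node-50 would need node-59 (Gate 2), but node-59 never turns on.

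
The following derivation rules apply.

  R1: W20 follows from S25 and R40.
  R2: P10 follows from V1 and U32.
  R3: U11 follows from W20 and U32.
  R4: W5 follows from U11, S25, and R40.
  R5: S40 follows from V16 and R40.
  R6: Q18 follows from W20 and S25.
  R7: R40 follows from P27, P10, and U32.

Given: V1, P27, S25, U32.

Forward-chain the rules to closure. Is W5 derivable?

Yes

From V1 and U32, R2 gives P10.
From P27, P10, and U32, R7 gives R40.
S25 and R40 hold, so W20 follows (R1).
W20 and U32 hold, so U11 follows (R3).
U11, S25, and R40 hold, so W5 follows (R4).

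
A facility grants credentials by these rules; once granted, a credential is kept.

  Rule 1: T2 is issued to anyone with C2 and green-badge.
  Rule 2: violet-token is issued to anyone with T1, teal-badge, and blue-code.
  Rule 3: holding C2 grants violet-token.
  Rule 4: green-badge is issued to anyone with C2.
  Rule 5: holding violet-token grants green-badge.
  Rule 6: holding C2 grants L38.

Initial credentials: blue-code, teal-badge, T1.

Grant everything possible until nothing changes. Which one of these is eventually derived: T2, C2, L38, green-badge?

Holding T1, teal-badge, and blue-code grants violet-token (Rule 2).
Holding violet-token grants green-badge (Rule 5).
T2 would need C2 and green-badge (Rule 1), but C2 is never granted. No rule produces C2, and it is not given. L38 would need C2 (Rule 6), but C2 is never granted.

green-badge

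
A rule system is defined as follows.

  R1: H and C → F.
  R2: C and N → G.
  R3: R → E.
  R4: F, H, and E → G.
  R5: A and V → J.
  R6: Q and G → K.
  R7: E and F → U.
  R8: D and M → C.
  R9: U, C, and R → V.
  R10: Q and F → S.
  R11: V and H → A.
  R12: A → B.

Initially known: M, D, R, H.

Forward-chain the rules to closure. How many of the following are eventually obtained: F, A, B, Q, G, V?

5

From D and M, R8 gives C.
From R, R3 gives E.
H and C hold, so F follows (R1).
From E and F, R7 gives U.
F, H, and E hold, so G follows (R4).
From U, C, and R, R9 gives V.
V and H hold, so A follows (R11).
A holds, so B follows (R12).
F: reached.
A: reached.
B: reached.
No rule produces Q, and it is not given.
G: reached.
V: reached.
Reached: F, A, B, G, and V — 5 of the 6.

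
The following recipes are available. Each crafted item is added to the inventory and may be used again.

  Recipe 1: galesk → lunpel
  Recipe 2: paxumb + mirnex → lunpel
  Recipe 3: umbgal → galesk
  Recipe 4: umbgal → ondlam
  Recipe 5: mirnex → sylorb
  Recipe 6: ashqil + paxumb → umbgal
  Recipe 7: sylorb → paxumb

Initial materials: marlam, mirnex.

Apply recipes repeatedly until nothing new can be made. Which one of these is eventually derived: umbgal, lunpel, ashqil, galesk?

lunpel

Using Recipe 5, mirnex makes sylorb.
sylorb → paxumb (Recipe 7).
paxumb + mirnex → lunpel (Recipe 2).
umbgal would need ashqil and paxumb (Recipe 6), but ashqil is never obtained. No rule produces ashqil, and it is not given. galesk would need umbgal (Recipe 3), but umbgal is never obtained.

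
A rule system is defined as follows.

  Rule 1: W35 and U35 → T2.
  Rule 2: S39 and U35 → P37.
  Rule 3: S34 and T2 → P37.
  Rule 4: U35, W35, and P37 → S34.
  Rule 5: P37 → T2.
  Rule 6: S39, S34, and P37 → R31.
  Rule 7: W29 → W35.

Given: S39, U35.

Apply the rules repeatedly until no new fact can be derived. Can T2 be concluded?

Yes

From S39 and U35, Rule 2 gives P37.
P37 holds, so T2 follows (Rule 5).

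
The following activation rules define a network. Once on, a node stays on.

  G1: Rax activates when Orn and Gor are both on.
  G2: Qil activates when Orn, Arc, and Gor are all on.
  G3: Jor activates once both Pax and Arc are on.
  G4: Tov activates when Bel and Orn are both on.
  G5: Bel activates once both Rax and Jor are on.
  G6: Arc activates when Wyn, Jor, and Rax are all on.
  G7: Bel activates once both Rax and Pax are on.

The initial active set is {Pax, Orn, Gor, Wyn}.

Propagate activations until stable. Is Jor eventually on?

No

Jor would need Pax and Arc (G3), but Arc never turns on.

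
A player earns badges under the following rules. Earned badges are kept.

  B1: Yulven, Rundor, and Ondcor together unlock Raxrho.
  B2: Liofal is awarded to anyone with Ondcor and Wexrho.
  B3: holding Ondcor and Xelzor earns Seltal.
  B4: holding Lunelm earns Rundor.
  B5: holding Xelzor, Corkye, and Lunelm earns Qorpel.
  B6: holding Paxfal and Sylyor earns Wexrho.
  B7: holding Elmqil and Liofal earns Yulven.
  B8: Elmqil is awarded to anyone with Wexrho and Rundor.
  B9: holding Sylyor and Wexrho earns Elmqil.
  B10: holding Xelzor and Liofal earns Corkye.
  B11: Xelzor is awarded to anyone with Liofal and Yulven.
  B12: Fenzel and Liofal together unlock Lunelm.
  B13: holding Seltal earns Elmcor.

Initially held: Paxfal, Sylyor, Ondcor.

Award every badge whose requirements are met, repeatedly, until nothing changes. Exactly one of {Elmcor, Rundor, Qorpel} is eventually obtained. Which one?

With Paxfal and Sylyor, Wexrho is earned (B6).
With Sylyor and Wexrho, Elmqil is earned (B9).
With Ondcor and Wexrho, Liofal is earned (B2).
With Elmqil and Liofal, Yulven is earned (B7).
With Liofal and Yulven, Xelzor is earned (B11).
With Ondcor and Xelzor, Seltal is earned (B3).
With Seltal, Elmcor is earned (B13).
Rundor would need Lunelm (B4), but Lunelm is never earned. Qorpel would need Xelzor, Corkye, and Lunelm (B5), but Lunelm is never earned.

Elmcor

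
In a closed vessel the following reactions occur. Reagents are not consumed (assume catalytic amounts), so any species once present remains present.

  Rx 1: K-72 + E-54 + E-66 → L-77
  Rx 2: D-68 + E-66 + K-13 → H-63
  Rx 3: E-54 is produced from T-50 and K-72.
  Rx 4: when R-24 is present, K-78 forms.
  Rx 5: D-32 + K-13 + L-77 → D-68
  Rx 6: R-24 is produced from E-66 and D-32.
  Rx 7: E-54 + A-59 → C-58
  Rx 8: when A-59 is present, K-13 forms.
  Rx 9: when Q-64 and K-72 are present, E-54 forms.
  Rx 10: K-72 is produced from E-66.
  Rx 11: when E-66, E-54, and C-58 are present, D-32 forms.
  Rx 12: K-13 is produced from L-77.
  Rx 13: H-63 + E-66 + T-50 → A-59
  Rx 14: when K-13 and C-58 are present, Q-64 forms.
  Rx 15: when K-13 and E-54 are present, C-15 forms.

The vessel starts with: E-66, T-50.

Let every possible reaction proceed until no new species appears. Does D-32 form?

D-32 would need E-66, E-54, and C-58 (Rx 11), but C-58 never forms.

No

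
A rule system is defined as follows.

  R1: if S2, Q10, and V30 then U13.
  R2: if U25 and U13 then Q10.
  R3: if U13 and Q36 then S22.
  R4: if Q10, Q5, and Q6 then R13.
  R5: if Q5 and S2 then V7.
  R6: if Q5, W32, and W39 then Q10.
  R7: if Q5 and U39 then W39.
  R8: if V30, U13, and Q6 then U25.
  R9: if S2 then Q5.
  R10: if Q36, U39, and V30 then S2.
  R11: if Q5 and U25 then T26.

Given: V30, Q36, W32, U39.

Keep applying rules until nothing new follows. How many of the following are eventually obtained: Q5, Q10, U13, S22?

Q36, U39, and V30 hold, so S2 follows (R10).
From S2, R9 gives Q5.
Q5 and U39 hold, so W39 follows (R7).
From Q5, W32, and W39, R6 gives Q10.
S2, Q10, and V30 hold, so U13 follows (R1).
From U13 and Q36, R3 gives S22.
Q5: reached.
Q10: reached.
U13: reached.
S22: reached.
All 4 are reached.

4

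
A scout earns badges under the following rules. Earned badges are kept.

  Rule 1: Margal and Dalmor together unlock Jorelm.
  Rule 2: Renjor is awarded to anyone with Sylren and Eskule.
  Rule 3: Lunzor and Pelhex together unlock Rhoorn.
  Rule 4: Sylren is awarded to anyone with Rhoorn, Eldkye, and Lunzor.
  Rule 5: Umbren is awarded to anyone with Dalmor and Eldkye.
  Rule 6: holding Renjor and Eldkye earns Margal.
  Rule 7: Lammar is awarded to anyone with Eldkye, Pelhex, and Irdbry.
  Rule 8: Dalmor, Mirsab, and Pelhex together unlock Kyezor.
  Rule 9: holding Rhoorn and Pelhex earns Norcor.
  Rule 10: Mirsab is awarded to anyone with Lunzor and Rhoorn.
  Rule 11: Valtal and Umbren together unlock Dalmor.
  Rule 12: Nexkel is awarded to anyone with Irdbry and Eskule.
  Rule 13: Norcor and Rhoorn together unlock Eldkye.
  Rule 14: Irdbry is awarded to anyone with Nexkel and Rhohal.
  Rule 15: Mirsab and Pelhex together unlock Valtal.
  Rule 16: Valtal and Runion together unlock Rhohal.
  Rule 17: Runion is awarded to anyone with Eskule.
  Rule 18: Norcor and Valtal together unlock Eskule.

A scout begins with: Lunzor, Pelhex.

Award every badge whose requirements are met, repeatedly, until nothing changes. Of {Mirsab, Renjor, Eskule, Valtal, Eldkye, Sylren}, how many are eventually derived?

6

With Lunzor and Pelhex, Rhoorn is earned (Rule 3).
With Lunzor and Rhoorn, Mirsab is earned (Rule 10).
With Rhoorn and Pelhex, Norcor is earned (Rule 9).
With Mirsab and Pelhex, Valtal is earned (Rule 15).
With Norcor and Rhoorn, Eldkye is earned (Rule 13).
With Norcor and Valtal, Eskule is earned (Rule 18).
With Rhoorn, Eldkye, and Lunzor, Sylren is earned (Rule 4).
With Sylren and Eskule, Renjor is earned (Rule 2).
Mirsab: reached.
Renjor: reached.
Eskule: reached.
Valtal: reached.
Eldkye: reached.
Sylren: reached.
All 6 are reached.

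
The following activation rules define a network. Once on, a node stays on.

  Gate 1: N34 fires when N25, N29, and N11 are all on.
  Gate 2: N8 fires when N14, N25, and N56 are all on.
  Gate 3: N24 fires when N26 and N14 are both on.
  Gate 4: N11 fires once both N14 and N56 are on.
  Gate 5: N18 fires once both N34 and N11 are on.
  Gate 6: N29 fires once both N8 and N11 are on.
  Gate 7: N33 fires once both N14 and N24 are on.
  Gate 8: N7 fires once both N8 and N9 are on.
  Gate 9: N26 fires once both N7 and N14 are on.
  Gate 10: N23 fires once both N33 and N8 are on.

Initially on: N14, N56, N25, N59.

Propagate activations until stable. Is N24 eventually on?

N24 would need N26 and N14 (Gate 3), but N26 never turns on.

No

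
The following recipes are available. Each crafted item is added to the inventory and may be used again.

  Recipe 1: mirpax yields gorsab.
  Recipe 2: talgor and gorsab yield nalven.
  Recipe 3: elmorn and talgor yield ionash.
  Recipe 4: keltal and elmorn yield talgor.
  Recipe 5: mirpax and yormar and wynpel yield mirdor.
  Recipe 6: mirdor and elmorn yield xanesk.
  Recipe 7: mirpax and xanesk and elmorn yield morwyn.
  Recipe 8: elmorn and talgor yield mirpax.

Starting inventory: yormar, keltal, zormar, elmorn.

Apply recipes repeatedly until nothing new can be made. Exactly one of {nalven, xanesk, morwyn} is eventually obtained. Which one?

nalven

keltal and elmorn → talgor (Recipe 4).
Using Recipe 8, elmorn and talgor make mirpax.
mirpax → gorsab (Recipe 1).
Using Recipe 2, talgor and gorsab make nalven.
morwyn would need mirpax, xanesk, and elmorn (Recipe 7), but xanesk is never obtained. xanesk would need mirdor and elmorn (Recipe 6), but mirdor is never obtained.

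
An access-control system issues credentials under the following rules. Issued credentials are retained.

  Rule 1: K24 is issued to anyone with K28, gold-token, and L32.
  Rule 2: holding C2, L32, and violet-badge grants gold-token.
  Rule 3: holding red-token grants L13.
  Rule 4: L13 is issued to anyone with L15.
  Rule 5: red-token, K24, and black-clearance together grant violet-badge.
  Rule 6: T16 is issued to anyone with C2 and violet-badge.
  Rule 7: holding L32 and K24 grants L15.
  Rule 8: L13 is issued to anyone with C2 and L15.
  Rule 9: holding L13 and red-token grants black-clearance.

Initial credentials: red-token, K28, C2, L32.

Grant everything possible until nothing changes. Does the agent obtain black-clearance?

Yes

Holding red-token grants L13 (Rule 3).
Holding L13 and red-token grants black-clearance (Rule 9).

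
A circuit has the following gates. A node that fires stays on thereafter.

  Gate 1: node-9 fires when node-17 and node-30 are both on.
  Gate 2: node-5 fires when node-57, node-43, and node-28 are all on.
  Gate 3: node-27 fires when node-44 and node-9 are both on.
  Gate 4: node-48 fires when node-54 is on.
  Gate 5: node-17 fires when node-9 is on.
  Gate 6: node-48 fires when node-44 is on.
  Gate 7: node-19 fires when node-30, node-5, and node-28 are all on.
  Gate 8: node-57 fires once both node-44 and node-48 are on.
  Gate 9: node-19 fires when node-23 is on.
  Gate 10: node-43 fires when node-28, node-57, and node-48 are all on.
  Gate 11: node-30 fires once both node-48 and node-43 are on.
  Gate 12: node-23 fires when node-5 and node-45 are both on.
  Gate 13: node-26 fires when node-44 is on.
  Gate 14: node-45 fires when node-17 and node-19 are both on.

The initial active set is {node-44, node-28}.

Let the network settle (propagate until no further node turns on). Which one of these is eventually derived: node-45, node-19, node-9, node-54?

node-19

Gate 6: node-44 on → node-48 on.
Gate 8: node-44 and node-48 on → node-57 on.
node-28, node-57, and node-48 are on, so node-43 fires (Gate 10).
node-48 and node-43 are on, so node-30 fires (Gate 11).
Gate 2: node-57, node-43, and node-28 on → node-5 on.
Gate 7: node-30, node-5, and node-28 on → node-19 on.
node-9 would need node-17 and node-30 (Gate 1), but node-17 never turns on. No rule produces node-54, and it is not given. node-45 would need node-17 and node-19 (Gate 14), but node-17 never turns on.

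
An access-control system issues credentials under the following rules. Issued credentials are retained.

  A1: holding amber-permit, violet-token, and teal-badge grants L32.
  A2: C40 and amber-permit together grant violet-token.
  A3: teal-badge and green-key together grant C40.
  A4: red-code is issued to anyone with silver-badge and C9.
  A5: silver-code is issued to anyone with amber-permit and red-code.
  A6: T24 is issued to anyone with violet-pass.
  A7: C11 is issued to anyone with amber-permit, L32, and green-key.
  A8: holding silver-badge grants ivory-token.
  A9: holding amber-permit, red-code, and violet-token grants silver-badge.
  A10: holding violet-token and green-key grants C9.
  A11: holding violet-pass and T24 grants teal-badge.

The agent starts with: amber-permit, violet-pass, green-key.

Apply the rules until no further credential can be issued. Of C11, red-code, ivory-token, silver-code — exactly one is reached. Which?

C11

Holding violet-pass grants T24 (A6).
Holding violet-pass and T24 grants teal-badge (A11).
Holding teal-badge and green-key grants C40 (A3).
Holding C40 and amber-permit grants violet-token (A2).
Holding amber-permit, violet-token, and teal-badge grants L32 (A1).
Holding amber-permit, L32, and green-key grants C11 (A7).
silver-code would need amber-permit and red-code (A5), but red-code is never granted. ivory-token would need silver-badge (A8), but silver-badge is never granted. red-code would need silver-badge and C9 (A4), but silver-badge is never granted.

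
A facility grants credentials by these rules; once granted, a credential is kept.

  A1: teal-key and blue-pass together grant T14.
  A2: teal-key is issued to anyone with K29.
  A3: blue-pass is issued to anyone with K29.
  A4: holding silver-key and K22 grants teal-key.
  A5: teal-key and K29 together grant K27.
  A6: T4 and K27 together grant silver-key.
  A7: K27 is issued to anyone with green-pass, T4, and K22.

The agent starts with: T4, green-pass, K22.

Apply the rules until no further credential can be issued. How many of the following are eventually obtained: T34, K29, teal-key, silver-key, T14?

2

Holding green-pass, T4, and K22 grants K27 (A7).
Holding T4 and K27 grants silver-key (A6).
Holding silver-key and K22 grants teal-key (A4).
No rule produces T34, and it is not given.
No rule produces K29, and it is not given.
teal-key: reached.
silver-key: reached.
T14 would need teal-key and blue-pass (A1), but blue-pass is never granted.
Reached: teal-key and silver-key — 2 of the 5.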